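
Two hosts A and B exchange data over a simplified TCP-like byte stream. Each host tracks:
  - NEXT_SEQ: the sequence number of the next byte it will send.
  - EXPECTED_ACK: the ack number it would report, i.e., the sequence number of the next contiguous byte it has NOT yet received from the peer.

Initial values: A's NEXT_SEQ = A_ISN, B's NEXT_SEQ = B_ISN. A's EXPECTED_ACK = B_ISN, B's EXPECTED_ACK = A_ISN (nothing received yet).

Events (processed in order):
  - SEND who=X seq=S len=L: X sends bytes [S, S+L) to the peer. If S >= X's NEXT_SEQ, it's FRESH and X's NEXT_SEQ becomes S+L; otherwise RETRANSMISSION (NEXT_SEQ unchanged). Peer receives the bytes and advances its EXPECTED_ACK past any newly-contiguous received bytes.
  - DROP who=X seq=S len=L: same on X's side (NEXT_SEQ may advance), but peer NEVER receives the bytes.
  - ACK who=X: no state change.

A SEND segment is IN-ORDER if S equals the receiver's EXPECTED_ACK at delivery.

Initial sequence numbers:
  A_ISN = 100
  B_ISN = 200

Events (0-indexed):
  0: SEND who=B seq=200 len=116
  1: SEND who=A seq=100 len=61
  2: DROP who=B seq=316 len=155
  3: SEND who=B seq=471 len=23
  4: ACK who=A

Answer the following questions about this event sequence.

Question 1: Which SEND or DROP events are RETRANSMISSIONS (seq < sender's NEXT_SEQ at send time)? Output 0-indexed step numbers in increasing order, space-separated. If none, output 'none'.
Answer: none

Derivation:
Step 0: SEND seq=200 -> fresh
Step 1: SEND seq=100 -> fresh
Step 2: DROP seq=316 -> fresh
Step 3: SEND seq=471 -> fresh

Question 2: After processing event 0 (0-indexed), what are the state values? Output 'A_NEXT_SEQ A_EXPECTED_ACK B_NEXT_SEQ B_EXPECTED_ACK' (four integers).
After event 0: A_seq=100 A_ack=316 B_seq=316 B_ack=100

100 316 316 100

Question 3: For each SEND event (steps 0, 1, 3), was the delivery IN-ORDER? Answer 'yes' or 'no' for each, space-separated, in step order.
Step 0: SEND seq=200 -> in-order
Step 1: SEND seq=100 -> in-order
Step 3: SEND seq=471 -> out-of-order

Answer: yes yes no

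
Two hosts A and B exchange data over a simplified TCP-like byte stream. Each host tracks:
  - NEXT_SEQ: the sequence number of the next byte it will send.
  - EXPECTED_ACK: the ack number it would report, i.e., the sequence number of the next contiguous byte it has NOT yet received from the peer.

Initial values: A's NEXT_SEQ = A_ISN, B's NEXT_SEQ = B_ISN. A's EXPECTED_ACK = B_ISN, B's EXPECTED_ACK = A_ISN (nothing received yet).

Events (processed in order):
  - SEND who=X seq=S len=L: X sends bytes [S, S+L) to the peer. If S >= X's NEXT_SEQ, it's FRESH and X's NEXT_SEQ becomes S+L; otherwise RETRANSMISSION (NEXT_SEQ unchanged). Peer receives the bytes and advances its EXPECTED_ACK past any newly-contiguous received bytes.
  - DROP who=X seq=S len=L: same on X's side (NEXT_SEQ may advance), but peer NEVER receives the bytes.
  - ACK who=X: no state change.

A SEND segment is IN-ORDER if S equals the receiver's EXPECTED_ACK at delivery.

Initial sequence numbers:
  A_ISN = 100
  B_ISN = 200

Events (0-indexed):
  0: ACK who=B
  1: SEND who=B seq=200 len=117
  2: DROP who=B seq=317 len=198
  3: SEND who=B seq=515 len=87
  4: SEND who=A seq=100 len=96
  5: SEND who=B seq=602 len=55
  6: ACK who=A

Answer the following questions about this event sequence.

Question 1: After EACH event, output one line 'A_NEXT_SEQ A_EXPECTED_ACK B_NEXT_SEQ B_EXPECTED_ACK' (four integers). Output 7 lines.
100 200 200 100
100 317 317 100
100 317 515 100
100 317 602 100
196 317 602 196
196 317 657 196
196 317 657 196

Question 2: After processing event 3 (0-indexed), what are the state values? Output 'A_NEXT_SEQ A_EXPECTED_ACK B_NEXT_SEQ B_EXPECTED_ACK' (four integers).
After event 0: A_seq=100 A_ack=200 B_seq=200 B_ack=100
After event 1: A_seq=100 A_ack=317 B_seq=317 B_ack=100
After event 2: A_seq=100 A_ack=317 B_seq=515 B_ack=100
After event 3: A_seq=100 A_ack=317 B_seq=602 B_ack=100

100 317 602 100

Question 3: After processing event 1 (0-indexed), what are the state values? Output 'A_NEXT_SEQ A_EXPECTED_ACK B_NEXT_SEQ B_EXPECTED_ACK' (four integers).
After event 0: A_seq=100 A_ack=200 B_seq=200 B_ack=100
After event 1: A_seq=100 A_ack=317 B_seq=317 B_ack=100

100 317 317 100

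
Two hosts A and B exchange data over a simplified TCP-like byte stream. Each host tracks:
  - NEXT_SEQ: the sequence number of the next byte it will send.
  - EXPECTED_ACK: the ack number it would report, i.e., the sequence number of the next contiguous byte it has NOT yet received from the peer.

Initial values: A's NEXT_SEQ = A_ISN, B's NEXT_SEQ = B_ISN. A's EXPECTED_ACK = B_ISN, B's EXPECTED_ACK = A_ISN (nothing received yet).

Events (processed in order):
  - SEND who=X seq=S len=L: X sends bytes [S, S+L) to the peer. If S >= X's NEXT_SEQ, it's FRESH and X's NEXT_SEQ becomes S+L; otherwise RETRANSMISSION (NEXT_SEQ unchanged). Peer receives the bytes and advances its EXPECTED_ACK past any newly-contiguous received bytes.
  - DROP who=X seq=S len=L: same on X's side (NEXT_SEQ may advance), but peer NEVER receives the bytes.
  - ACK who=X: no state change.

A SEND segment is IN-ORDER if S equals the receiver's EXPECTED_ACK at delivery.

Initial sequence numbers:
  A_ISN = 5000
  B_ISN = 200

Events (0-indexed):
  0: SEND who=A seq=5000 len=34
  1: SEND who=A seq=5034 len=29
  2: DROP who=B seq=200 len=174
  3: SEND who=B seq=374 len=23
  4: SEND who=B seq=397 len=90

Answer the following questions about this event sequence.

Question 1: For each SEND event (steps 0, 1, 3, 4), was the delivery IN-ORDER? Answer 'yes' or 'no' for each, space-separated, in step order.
Answer: yes yes no no

Derivation:
Step 0: SEND seq=5000 -> in-order
Step 1: SEND seq=5034 -> in-order
Step 3: SEND seq=374 -> out-of-order
Step 4: SEND seq=397 -> out-of-order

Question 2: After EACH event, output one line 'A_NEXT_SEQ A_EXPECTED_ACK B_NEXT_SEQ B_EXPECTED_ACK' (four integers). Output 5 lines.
5034 200 200 5034
5063 200 200 5063
5063 200 374 5063
5063 200 397 5063
5063 200 487 5063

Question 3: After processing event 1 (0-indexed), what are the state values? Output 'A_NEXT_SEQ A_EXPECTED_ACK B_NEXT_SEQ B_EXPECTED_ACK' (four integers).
After event 0: A_seq=5034 A_ack=200 B_seq=200 B_ack=5034
After event 1: A_seq=5063 A_ack=200 B_seq=200 B_ack=5063

5063 200 200 5063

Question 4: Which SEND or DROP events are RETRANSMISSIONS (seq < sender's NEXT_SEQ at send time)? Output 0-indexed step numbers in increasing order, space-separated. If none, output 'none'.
Step 0: SEND seq=5000 -> fresh
Step 1: SEND seq=5034 -> fresh
Step 2: DROP seq=200 -> fresh
Step 3: SEND seq=374 -> fresh
Step 4: SEND seq=397 -> fresh

Answer: none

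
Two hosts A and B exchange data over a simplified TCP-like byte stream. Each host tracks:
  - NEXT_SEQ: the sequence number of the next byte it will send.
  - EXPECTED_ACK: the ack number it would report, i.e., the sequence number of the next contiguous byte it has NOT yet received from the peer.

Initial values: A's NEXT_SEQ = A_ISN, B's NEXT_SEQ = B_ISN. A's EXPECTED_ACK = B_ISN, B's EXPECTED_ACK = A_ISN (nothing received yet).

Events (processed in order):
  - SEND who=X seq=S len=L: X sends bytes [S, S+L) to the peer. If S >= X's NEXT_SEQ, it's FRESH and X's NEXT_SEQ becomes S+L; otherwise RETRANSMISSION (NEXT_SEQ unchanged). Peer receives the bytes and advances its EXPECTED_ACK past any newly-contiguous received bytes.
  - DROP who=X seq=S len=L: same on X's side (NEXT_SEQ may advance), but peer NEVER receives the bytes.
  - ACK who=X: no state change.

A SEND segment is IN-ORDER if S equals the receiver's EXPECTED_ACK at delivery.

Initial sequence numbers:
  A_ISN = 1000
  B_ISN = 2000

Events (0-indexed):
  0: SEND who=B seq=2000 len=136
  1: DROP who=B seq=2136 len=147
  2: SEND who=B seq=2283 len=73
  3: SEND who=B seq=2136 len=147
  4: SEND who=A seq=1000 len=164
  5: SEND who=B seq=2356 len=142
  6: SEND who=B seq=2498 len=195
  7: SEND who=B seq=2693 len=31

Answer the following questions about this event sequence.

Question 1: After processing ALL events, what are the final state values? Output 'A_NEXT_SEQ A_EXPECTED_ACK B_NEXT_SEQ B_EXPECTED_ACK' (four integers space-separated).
After event 0: A_seq=1000 A_ack=2136 B_seq=2136 B_ack=1000
After event 1: A_seq=1000 A_ack=2136 B_seq=2283 B_ack=1000
After event 2: A_seq=1000 A_ack=2136 B_seq=2356 B_ack=1000
After event 3: A_seq=1000 A_ack=2356 B_seq=2356 B_ack=1000
After event 4: A_seq=1164 A_ack=2356 B_seq=2356 B_ack=1164
After event 5: A_seq=1164 A_ack=2498 B_seq=2498 B_ack=1164
After event 6: A_seq=1164 A_ack=2693 B_seq=2693 B_ack=1164
After event 7: A_seq=1164 A_ack=2724 B_seq=2724 B_ack=1164

Answer: 1164 2724 2724 1164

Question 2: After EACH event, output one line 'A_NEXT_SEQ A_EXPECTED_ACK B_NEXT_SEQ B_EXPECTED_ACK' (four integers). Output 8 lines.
1000 2136 2136 1000
1000 2136 2283 1000
1000 2136 2356 1000
1000 2356 2356 1000
1164 2356 2356 1164
1164 2498 2498 1164
1164 2693 2693 1164
1164 2724 2724 1164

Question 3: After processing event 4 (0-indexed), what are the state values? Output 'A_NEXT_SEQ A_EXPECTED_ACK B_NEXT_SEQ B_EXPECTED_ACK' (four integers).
After event 0: A_seq=1000 A_ack=2136 B_seq=2136 B_ack=1000
After event 1: A_seq=1000 A_ack=2136 B_seq=2283 B_ack=1000
After event 2: A_seq=1000 A_ack=2136 B_seq=2356 B_ack=1000
After event 3: A_seq=1000 A_ack=2356 B_seq=2356 B_ack=1000
After event 4: A_seq=1164 A_ack=2356 B_seq=2356 B_ack=1164

1164 2356 2356 1164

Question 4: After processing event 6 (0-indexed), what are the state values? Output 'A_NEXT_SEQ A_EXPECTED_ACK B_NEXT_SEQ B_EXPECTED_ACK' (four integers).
After event 0: A_seq=1000 A_ack=2136 B_seq=2136 B_ack=1000
After event 1: A_seq=1000 A_ack=2136 B_seq=2283 B_ack=1000
After event 2: A_seq=1000 A_ack=2136 B_seq=2356 B_ack=1000
After event 3: A_seq=1000 A_ack=2356 B_seq=2356 B_ack=1000
After event 4: A_seq=1164 A_ack=2356 B_seq=2356 B_ack=1164
After event 5: A_seq=1164 A_ack=2498 B_seq=2498 B_ack=1164
After event 6: A_seq=1164 A_ack=2693 B_seq=2693 B_ack=1164

1164 2693 2693 1164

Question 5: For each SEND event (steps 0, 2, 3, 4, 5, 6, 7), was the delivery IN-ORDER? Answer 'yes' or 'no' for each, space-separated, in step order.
Step 0: SEND seq=2000 -> in-order
Step 2: SEND seq=2283 -> out-of-order
Step 3: SEND seq=2136 -> in-order
Step 4: SEND seq=1000 -> in-order
Step 5: SEND seq=2356 -> in-order
Step 6: SEND seq=2498 -> in-order
Step 7: SEND seq=2693 -> in-order

Answer: yes no yes yes yes yes yes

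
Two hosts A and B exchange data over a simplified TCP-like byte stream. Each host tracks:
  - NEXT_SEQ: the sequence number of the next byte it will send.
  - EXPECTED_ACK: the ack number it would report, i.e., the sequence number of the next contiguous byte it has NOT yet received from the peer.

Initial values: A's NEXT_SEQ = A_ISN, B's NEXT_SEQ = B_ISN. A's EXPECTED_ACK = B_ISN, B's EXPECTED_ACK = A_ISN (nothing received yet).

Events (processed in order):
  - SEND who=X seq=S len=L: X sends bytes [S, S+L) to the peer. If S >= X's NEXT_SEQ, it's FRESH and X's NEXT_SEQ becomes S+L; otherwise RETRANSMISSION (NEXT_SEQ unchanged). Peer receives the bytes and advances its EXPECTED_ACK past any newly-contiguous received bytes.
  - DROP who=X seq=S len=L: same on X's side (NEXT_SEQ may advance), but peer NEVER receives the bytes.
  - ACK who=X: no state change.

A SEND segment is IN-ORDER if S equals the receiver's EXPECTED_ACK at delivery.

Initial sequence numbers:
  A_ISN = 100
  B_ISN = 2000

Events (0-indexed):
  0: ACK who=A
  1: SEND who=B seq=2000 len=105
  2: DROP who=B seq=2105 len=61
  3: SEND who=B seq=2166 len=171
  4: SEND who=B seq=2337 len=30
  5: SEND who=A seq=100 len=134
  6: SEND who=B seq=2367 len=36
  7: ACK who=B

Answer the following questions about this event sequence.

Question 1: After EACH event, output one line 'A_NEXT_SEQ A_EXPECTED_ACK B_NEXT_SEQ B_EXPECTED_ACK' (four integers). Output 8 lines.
100 2000 2000 100
100 2105 2105 100
100 2105 2166 100
100 2105 2337 100
100 2105 2367 100
234 2105 2367 234
234 2105 2403 234
234 2105 2403 234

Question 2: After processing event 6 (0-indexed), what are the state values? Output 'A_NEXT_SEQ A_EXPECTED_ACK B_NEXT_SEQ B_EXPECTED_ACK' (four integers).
After event 0: A_seq=100 A_ack=2000 B_seq=2000 B_ack=100
After event 1: A_seq=100 A_ack=2105 B_seq=2105 B_ack=100
After event 2: A_seq=100 A_ack=2105 B_seq=2166 B_ack=100
After event 3: A_seq=100 A_ack=2105 B_seq=2337 B_ack=100
After event 4: A_seq=100 A_ack=2105 B_seq=2367 B_ack=100
After event 5: A_seq=234 A_ack=2105 B_seq=2367 B_ack=234
After event 6: A_seq=234 A_ack=2105 B_seq=2403 B_ack=234

234 2105 2403 234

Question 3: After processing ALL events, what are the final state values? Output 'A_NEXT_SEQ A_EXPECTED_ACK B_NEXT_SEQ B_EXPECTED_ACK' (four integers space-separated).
Answer: 234 2105 2403 234

Derivation:
After event 0: A_seq=100 A_ack=2000 B_seq=2000 B_ack=100
After event 1: A_seq=100 A_ack=2105 B_seq=2105 B_ack=100
After event 2: A_seq=100 A_ack=2105 B_seq=2166 B_ack=100
After event 3: A_seq=100 A_ack=2105 B_seq=2337 B_ack=100
After event 4: A_seq=100 A_ack=2105 B_seq=2367 B_ack=100
After event 5: A_seq=234 A_ack=2105 B_seq=2367 B_ack=234
After event 6: A_seq=234 A_ack=2105 B_seq=2403 B_ack=234
After event 7: A_seq=234 A_ack=2105 B_seq=2403 B_ack=234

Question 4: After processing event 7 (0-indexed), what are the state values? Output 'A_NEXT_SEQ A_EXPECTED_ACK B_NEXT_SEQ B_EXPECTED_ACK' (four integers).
After event 0: A_seq=100 A_ack=2000 B_seq=2000 B_ack=100
After event 1: A_seq=100 A_ack=2105 B_seq=2105 B_ack=100
After event 2: A_seq=100 A_ack=2105 B_seq=2166 B_ack=100
After event 3: A_seq=100 A_ack=2105 B_seq=2337 B_ack=100
After event 4: A_seq=100 A_ack=2105 B_seq=2367 B_ack=100
After event 5: A_seq=234 A_ack=2105 B_seq=2367 B_ack=234
After event 6: A_seq=234 A_ack=2105 B_seq=2403 B_ack=234
After event 7: A_seq=234 A_ack=2105 B_seq=2403 B_ack=234

234 2105 2403 234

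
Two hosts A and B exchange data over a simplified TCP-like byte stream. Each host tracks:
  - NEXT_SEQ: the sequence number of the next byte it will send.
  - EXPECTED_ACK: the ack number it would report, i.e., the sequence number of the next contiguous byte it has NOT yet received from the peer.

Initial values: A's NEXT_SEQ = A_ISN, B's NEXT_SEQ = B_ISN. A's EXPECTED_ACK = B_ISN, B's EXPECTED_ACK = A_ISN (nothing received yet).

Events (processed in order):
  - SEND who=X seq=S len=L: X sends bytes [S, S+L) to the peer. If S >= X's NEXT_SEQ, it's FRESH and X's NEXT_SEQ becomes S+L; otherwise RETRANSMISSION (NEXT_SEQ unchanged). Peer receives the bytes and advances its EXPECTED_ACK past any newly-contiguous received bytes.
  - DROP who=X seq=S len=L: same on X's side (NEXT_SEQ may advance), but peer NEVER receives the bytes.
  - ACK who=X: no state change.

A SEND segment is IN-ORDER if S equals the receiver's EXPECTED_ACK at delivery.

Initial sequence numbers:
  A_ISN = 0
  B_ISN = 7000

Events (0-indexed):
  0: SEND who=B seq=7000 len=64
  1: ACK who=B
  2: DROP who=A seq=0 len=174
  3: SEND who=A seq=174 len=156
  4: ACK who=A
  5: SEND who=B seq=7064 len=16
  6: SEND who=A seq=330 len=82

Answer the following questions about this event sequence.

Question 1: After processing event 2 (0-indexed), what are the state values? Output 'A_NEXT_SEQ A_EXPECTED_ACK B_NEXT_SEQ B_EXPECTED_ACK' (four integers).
After event 0: A_seq=0 A_ack=7064 B_seq=7064 B_ack=0
After event 1: A_seq=0 A_ack=7064 B_seq=7064 B_ack=0
After event 2: A_seq=174 A_ack=7064 B_seq=7064 B_ack=0

174 7064 7064 0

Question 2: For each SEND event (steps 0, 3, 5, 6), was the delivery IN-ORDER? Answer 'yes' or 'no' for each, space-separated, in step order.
Step 0: SEND seq=7000 -> in-order
Step 3: SEND seq=174 -> out-of-order
Step 5: SEND seq=7064 -> in-order
Step 6: SEND seq=330 -> out-of-order

Answer: yes no yes no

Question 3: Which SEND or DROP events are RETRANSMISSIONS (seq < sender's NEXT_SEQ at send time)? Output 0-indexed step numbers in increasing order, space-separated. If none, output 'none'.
Answer: none

Derivation:
Step 0: SEND seq=7000 -> fresh
Step 2: DROP seq=0 -> fresh
Step 3: SEND seq=174 -> fresh
Step 5: SEND seq=7064 -> fresh
Step 6: SEND seq=330 -> fresh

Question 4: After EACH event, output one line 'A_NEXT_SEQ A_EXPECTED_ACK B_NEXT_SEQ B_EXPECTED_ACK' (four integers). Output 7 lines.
0 7064 7064 0
0 7064 7064 0
174 7064 7064 0
330 7064 7064 0
330 7064 7064 0
330 7080 7080 0
412 7080 7080 0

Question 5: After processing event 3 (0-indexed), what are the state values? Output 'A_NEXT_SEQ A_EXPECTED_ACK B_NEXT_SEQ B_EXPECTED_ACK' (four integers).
After event 0: A_seq=0 A_ack=7064 B_seq=7064 B_ack=0
After event 1: A_seq=0 A_ack=7064 B_seq=7064 B_ack=0
After event 2: A_seq=174 A_ack=7064 B_seq=7064 B_ack=0
After event 3: A_seq=330 A_ack=7064 B_seq=7064 B_ack=0

330 7064 7064 0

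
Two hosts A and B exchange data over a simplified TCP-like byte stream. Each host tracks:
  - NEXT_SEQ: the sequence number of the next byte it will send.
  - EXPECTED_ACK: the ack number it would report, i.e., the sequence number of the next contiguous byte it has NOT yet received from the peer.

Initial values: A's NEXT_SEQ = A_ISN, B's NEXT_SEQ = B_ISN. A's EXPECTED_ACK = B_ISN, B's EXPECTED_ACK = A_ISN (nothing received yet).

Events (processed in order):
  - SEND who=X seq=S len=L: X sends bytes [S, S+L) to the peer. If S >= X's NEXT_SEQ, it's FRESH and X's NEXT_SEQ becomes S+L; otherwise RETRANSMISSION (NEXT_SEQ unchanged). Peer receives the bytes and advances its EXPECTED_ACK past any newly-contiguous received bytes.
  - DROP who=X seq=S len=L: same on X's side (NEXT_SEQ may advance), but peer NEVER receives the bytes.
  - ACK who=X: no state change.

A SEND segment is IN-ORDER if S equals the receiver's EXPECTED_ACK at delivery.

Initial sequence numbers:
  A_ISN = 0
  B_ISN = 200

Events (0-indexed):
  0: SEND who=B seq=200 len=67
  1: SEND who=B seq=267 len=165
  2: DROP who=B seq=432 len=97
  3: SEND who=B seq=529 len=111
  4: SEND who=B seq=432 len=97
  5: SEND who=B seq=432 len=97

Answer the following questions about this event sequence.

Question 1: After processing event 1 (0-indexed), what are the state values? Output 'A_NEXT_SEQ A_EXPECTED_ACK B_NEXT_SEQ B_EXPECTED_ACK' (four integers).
After event 0: A_seq=0 A_ack=267 B_seq=267 B_ack=0
After event 1: A_seq=0 A_ack=432 B_seq=432 B_ack=0

0 432 432 0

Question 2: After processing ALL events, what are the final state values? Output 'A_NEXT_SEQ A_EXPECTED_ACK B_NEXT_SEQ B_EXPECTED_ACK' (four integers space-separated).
After event 0: A_seq=0 A_ack=267 B_seq=267 B_ack=0
After event 1: A_seq=0 A_ack=432 B_seq=432 B_ack=0
After event 2: A_seq=0 A_ack=432 B_seq=529 B_ack=0
After event 3: A_seq=0 A_ack=432 B_seq=640 B_ack=0
After event 4: A_seq=0 A_ack=640 B_seq=640 B_ack=0
After event 5: A_seq=0 A_ack=640 B_seq=640 B_ack=0

Answer: 0 640 640 0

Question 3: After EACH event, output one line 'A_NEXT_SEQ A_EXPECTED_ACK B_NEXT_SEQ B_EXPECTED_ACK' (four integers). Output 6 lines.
0 267 267 0
0 432 432 0
0 432 529 0
0 432 640 0
0 640 640 0
0 640 640 0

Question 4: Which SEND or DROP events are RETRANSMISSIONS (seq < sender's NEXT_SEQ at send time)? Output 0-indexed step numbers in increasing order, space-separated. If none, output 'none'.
Answer: 4 5

Derivation:
Step 0: SEND seq=200 -> fresh
Step 1: SEND seq=267 -> fresh
Step 2: DROP seq=432 -> fresh
Step 3: SEND seq=529 -> fresh
Step 4: SEND seq=432 -> retransmit
Step 5: SEND seq=432 -> retransmit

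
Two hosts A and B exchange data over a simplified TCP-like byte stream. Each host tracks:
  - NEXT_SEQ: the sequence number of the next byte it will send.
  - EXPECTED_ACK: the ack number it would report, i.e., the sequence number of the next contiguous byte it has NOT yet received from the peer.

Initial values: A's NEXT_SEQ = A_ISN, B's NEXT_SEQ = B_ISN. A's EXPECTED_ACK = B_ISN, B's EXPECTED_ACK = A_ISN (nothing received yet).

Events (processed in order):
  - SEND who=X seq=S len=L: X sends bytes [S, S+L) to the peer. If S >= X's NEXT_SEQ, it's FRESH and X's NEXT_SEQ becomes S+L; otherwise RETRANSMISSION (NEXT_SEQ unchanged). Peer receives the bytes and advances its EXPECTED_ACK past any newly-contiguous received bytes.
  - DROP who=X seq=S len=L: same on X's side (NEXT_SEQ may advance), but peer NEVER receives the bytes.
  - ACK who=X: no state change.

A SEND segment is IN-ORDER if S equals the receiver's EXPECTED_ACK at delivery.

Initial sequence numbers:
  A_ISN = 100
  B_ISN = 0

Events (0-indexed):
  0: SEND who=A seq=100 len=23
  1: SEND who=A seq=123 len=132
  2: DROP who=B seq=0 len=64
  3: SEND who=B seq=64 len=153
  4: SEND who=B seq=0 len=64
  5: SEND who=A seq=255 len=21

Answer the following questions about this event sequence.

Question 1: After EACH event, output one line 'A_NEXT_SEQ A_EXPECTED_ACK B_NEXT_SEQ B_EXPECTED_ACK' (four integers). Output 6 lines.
123 0 0 123
255 0 0 255
255 0 64 255
255 0 217 255
255 217 217 255
276 217 217 276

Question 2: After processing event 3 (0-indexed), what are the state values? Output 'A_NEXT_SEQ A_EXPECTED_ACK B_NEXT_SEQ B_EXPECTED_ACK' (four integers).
After event 0: A_seq=123 A_ack=0 B_seq=0 B_ack=123
After event 1: A_seq=255 A_ack=0 B_seq=0 B_ack=255
After event 2: A_seq=255 A_ack=0 B_seq=64 B_ack=255
After event 3: A_seq=255 A_ack=0 B_seq=217 B_ack=255

255 0 217 255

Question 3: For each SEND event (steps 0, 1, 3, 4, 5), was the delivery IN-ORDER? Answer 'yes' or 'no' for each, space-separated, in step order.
Answer: yes yes no yes yes

Derivation:
Step 0: SEND seq=100 -> in-order
Step 1: SEND seq=123 -> in-order
Step 3: SEND seq=64 -> out-of-order
Step 4: SEND seq=0 -> in-order
Step 5: SEND seq=255 -> in-order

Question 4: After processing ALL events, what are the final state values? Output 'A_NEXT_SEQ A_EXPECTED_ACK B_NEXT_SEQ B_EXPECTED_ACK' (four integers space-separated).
Answer: 276 217 217 276

Derivation:
After event 0: A_seq=123 A_ack=0 B_seq=0 B_ack=123
After event 1: A_seq=255 A_ack=0 B_seq=0 B_ack=255
After event 2: A_seq=255 A_ack=0 B_seq=64 B_ack=255
After event 3: A_seq=255 A_ack=0 B_seq=217 B_ack=255
After event 4: A_seq=255 A_ack=217 B_seq=217 B_ack=255
After event 5: A_seq=276 A_ack=217 B_seq=217 B_ack=276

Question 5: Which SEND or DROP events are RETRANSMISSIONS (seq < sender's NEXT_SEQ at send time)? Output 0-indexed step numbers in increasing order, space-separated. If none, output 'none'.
Step 0: SEND seq=100 -> fresh
Step 1: SEND seq=123 -> fresh
Step 2: DROP seq=0 -> fresh
Step 3: SEND seq=64 -> fresh
Step 4: SEND seq=0 -> retransmit
Step 5: SEND seq=255 -> fresh

Answer: 4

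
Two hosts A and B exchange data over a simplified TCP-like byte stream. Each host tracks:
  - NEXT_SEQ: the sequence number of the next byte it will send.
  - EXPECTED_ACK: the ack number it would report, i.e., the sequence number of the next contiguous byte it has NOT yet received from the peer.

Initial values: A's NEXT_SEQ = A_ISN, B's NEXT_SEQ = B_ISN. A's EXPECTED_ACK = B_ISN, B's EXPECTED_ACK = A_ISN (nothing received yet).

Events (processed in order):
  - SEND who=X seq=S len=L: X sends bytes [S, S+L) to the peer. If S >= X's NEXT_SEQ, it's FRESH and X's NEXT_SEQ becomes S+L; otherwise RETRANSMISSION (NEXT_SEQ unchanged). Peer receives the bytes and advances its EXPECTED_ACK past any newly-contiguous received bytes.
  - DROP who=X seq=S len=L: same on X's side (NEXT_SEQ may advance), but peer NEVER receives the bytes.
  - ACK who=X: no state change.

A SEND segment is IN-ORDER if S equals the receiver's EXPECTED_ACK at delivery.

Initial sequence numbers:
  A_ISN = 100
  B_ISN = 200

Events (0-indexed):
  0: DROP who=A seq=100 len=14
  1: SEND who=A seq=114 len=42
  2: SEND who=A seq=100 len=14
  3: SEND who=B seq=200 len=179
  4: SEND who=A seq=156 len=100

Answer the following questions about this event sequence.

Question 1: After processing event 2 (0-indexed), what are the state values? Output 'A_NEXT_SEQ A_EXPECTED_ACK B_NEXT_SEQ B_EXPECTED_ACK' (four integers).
After event 0: A_seq=114 A_ack=200 B_seq=200 B_ack=100
After event 1: A_seq=156 A_ack=200 B_seq=200 B_ack=100
After event 2: A_seq=156 A_ack=200 B_seq=200 B_ack=156

156 200 200 156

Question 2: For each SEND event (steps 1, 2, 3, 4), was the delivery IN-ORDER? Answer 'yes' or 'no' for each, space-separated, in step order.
Answer: no yes yes yes

Derivation:
Step 1: SEND seq=114 -> out-of-order
Step 2: SEND seq=100 -> in-order
Step 3: SEND seq=200 -> in-order
Step 4: SEND seq=156 -> in-order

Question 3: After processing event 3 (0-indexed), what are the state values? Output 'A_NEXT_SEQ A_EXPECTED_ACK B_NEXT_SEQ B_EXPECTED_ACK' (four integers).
After event 0: A_seq=114 A_ack=200 B_seq=200 B_ack=100
After event 1: A_seq=156 A_ack=200 B_seq=200 B_ack=100
After event 2: A_seq=156 A_ack=200 B_seq=200 B_ack=156
After event 3: A_seq=156 A_ack=379 B_seq=379 B_ack=156

156 379 379 156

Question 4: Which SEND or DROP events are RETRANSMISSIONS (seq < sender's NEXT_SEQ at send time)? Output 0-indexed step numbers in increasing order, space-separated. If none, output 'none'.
Step 0: DROP seq=100 -> fresh
Step 1: SEND seq=114 -> fresh
Step 2: SEND seq=100 -> retransmit
Step 3: SEND seq=200 -> fresh
Step 4: SEND seq=156 -> fresh

Answer: 2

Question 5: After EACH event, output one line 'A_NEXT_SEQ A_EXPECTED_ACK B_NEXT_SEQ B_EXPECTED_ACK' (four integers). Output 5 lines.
114 200 200 100
156 200 200 100
156 200 200 156
156 379 379 156
256 379 379 256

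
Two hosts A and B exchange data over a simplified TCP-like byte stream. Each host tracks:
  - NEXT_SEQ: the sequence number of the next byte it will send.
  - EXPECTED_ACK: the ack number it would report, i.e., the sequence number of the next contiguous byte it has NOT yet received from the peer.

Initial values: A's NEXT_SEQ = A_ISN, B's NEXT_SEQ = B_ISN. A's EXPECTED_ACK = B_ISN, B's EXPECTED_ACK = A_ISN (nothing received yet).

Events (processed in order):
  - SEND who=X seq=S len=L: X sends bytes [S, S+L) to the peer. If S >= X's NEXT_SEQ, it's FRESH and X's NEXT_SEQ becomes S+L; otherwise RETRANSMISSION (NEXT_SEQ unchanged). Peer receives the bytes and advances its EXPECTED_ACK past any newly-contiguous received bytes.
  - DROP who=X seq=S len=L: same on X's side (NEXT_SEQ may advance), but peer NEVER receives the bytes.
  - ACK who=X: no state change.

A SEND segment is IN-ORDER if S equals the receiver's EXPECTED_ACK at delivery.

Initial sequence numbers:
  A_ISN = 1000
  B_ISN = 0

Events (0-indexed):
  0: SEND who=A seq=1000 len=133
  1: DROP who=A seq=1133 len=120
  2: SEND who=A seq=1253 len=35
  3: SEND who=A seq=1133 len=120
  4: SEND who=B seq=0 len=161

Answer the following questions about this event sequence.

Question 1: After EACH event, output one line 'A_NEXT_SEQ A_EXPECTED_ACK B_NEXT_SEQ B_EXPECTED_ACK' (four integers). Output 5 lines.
1133 0 0 1133
1253 0 0 1133
1288 0 0 1133
1288 0 0 1288
1288 161 161 1288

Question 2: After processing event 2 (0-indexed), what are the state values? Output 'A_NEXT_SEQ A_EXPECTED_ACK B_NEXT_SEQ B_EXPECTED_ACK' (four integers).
After event 0: A_seq=1133 A_ack=0 B_seq=0 B_ack=1133
After event 1: A_seq=1253 A_ack=0 B_seq=0 B_ack=1133
After event 2: A_seq=1288 A_ack=0 B_seq=0 B_ack=1133

1288 0 0 1133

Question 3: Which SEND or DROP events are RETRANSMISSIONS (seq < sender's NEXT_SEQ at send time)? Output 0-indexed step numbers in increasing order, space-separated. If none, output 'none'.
Step 0: SEND seq=1000 -> fresh
Step 1: DROP seq=1133 -> fresh
Step 2: SEND seq=1253 -> fresh
Step 3: SEND seq=1133 -> retransmit
Step 4: SEND seq=0 -> fresh

Answer: 3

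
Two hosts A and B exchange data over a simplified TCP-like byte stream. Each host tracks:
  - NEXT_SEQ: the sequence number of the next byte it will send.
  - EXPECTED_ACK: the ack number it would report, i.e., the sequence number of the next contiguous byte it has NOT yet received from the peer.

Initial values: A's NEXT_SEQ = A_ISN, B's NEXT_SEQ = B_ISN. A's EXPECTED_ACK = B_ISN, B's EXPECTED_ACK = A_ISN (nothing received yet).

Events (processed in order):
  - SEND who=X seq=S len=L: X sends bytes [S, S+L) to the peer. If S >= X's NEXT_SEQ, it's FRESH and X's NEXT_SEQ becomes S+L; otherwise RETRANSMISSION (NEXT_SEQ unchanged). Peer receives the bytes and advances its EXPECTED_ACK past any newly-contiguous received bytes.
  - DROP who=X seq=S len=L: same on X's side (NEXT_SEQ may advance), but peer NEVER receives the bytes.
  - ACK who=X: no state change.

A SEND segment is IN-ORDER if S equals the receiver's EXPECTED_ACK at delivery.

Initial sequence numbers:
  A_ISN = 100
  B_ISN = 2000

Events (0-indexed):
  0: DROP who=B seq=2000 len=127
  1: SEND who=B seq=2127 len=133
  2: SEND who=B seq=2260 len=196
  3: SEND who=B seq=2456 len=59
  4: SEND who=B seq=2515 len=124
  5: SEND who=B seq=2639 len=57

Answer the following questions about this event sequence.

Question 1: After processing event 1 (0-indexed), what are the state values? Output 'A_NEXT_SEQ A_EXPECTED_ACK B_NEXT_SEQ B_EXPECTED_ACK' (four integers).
After event 0: A_seq=100 A_ack=2000 B_seq=2127 B_ack=100
After event 1: A_seq=100 A_ack=2000 B_seq=2260 B_ack=100

100 2000 2260 100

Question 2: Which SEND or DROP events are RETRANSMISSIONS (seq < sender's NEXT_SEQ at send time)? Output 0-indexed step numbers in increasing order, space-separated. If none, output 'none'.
Answer: none

Derivation:
Step 0: DROP seq=2000 -> fresh
Step 1: SEND seq=2127 -> fresh
Step 2: SEND seq=2260 -> fresh
Step 3: SEND seq=2456 -> fresh
Step 4: SEND seq=2515 -> fresh
Step 5: SEND seq=2639 -> fresh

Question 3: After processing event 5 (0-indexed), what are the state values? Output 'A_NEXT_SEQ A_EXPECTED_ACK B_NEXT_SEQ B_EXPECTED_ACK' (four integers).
After event 0: A_seq=100 A_ack=2000 B_seq=2127 B_ack=100
After event 1: A_seq=100 A_ack=2000 B_seq=2260 B_ack=100
After event 2: A_seq=100 A_ack=2000 B_seq=2456 B_ack=100
After event 3: A_seq=100 A_ack=2000 B_seq=2515 B_ack=100
After event 4: A_seq=100 A_ack=2000 B_seq=2639 B_ack=100
After event 5: A_seq=100 A_ack=2000 B_seq=2696 B_ack=100

100 2000 2696 100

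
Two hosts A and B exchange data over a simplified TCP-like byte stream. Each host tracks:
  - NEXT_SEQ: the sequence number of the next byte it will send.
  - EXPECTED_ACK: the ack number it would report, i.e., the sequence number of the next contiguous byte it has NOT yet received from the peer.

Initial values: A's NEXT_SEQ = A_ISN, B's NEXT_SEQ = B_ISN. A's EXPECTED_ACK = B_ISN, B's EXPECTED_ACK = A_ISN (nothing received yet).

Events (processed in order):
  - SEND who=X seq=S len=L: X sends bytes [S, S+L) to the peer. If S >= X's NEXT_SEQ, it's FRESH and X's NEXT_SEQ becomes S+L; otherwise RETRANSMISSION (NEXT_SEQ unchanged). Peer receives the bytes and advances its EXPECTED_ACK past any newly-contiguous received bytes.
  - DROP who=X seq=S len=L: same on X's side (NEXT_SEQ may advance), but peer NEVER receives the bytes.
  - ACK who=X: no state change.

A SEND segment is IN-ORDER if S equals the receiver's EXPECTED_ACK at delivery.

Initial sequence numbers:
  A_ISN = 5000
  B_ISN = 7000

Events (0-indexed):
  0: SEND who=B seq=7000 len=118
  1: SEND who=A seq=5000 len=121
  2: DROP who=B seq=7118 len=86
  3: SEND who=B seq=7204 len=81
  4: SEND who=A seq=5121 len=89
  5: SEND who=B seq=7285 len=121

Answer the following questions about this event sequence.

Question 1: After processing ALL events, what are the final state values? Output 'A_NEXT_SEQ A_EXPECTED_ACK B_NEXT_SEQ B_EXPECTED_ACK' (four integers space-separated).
Answer: 5210 7118 7406 5210

Derivation:
After event 0: A_seq=5000 A_ack=7118 B_seq=7118 B_ack=5000
After event 1: A_seq=5121 A_ack=7118 B_seq=7118 B_ack=5121
After event 2: A_seq=5121 A_ack=7118 B_seq=7204 B_ack=5121
After event 3: A_seq=5121 A_ack=7118 B_seq=7285 B_ack=5121
After event 4: A_seq=5210 A_ack=7118 B_seq=7285 B_ack=5210
After event 5: A_seq=5210 A_ack=7118 B_seq=7406 B_ack=5210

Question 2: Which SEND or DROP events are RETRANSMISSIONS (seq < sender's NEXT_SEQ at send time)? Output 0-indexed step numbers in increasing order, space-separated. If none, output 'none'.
Answer: none

Derivation:
Step 0: SEND seq=7000 -> fresh
Step 1: SEND seq=5000 -> fresh
Step 2: DROP seq=7118 -> fresh
Step 3: SEND seq=7204 -> fresh
Step 4: SEND seq=5121 -> fresh
Step 5: SEND seq=7285 -> fresh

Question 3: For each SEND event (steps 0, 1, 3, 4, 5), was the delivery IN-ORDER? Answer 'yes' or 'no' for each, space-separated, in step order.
Answer: yes yes no yes no

Derivation:
Step 0: SEND seq=7000 -> in-order
Step 1: SEND seq=5000 -> in-order
Step 3: SEND seq=7204 -> out-of-order
Step 4: SEND seq=5121 -> in-order
Step 5: SEND seq=7285 -> out-of-order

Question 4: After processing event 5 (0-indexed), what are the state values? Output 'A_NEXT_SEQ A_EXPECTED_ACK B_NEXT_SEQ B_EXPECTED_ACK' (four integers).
After event 0: A_seq=5000 A_ack=7118 B_seq=7118 B_ack=5000
After event 1: A_seq=5121 A_ack=7118 B_seq=7118 B_ack=5121
After event 2: A_seq=5121 A_ack=7118 B_seq=7204 B_ack=5121
After event 3: A_seq=5121 A_ack=7118 B_seq=7285 B_ack=5121
After event 4: A_seq=5210 A_ack=7118 B_seq=7285 B_ack=5210
After event 5: A_seq=5210 A_ack=7118 B_seq=7406 B_ack=5210

5210 7118 7406 5210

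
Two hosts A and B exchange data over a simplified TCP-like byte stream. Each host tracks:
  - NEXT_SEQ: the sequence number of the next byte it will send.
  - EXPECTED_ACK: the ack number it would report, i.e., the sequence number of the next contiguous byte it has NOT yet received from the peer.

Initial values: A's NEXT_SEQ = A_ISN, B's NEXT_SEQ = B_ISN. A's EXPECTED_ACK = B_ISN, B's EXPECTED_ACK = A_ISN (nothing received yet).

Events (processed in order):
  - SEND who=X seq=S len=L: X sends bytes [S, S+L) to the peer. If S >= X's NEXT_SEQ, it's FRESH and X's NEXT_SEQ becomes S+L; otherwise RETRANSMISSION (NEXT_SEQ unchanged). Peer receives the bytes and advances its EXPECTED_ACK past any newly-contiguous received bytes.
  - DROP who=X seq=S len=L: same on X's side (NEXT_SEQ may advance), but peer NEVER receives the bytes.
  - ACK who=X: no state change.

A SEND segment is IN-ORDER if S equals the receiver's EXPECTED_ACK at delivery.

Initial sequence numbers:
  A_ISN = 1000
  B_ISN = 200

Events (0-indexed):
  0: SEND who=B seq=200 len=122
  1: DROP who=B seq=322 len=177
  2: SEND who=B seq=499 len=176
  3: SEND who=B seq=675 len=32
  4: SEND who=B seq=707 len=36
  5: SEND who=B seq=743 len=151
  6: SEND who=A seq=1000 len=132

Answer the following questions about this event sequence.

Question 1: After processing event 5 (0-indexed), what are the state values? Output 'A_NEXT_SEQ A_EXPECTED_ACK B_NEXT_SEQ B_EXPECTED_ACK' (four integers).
After event 0: A_seq=1000 A_ack=322 B_seq=322 B_ack=1000
After event 1: A_seq=1000 A_ack=322 B_seq=499 B_ack=1000
After event 2: A_seq=1000 A_ack=322 B_seq=675 B_ack=1000
After event 3: A_seq=1000 A_ack=322 B_seq=707 B_ack=1000
After event 4: A_seq=1000 A_ack=322 B_seq=743 B_ack=1000
After event 5: A_seq=1000 A_ack=322 B_seq=894 B_ack=1000

1000 322 894 1000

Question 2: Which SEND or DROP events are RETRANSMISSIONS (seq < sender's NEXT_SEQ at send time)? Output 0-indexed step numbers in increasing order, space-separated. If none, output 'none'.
Answer: none

Derivation:
Step 0: SEND seq=200 -> fresh
Step 1: DROP seq=322 -> fresh
Step 2: SEND seq=499 -> fresh
Step 3: SEND seq=675 -> fresh
Step 4: SEND seq=707 -> fresh
Step 5: SEND seq=743 -> fresh
Step 6: SEND seq=1000 -> fresh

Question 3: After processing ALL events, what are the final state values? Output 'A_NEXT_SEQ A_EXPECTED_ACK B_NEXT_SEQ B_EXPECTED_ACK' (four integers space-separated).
Answer: 1132 322 894 1132

Derivation:
After event 0: A_seq=1000 A_ack=322 B_seq=322 B_ack=1000
After event 1: A_seq=1000 A_ack=322 B_seq=499 B_ack=1000
After event 2: A_seq=1000 A_ack=322 B_seq=675 B_ack=1000
After event 3: A_seq=1000 A_ack=322 B_seq=707 B_ack=1000
After event 4: A_seq=1000 A_ack=322 B_seq=743 B_ack=1000
After event 5: A_seq=1000 A_ack=322 B_seq=894 B_ack=1000
After event 6: A_seq=1132 A_ack=322 B_seq=894 B_ack=1132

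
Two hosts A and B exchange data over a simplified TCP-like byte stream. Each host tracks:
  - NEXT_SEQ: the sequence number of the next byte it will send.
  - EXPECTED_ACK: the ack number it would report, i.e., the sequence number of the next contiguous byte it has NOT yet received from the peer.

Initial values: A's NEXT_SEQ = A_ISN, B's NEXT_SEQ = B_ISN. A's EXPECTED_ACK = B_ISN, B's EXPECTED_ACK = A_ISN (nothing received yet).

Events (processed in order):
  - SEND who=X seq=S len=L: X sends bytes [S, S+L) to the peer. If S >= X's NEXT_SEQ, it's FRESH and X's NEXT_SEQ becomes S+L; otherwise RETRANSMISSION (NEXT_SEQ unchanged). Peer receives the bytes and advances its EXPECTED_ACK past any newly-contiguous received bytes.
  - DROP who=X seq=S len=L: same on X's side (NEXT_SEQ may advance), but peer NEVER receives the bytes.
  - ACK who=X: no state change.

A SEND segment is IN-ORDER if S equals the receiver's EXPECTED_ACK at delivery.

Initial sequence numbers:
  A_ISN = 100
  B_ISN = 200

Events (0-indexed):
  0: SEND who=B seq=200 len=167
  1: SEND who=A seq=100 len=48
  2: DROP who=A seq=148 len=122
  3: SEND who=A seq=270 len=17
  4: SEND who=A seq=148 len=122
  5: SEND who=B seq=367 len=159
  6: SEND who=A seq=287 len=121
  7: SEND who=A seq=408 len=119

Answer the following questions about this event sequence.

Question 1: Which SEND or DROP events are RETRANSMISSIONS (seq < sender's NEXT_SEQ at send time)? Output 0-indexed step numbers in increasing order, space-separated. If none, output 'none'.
Answer: 4

Derivation:
Step 0: SEND seq=200 -> fresh
Step 1: SEND seq=100 -> fresh
Step 2: DROP seq=148 -> fresh
Step 3: SEND seq=270 -> fresh
Step 4: SEND seq=148 -> retransmit
Step 5: SEND seq=367 -> fresh
Step 6: SEND seq=287 -> fresh
Step 7: SEND seq=408 -> fresh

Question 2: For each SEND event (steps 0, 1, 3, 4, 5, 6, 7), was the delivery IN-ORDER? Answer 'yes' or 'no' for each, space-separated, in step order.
Answer: yes yes no yes yes yes yes

Derivation:
Step 0: SEND seq=200 -> in-order
Step 1: SEND seq=100 -> in-order
Step 3: SEND seq=270 -> out-of-order
Step 4: SEND seq=148 -> in-order
Step 5: SEND seq=367 -> in-order
Step 6: SEND seq=287 -> in-order
Step 7: SEND seq=408 -> in-order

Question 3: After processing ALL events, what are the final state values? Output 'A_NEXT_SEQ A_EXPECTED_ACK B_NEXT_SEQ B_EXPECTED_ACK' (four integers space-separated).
After event 0: A_seq=100 A_ack=367 B_seq=367 B_ack=100
After event 1: A_seq=148 A_ack=367 B_seq=367 B_ack=148
After event 2: A_seq=270 A_ack=367 B_seq=367 B_ack=148
After event 3: A_seq=287 A_ack=367 B_seq=367 B_ack=148
After event 4: A_seq=287 A_ack=367 B_seq=367 B_ack=287
After event 5: A_seq=287 A_ack=526 B_seq=526 B_ack=287
After event 6: A_seq=408 A_ack=526 B_seq=526 B_ack=408
After event 7: A_seq=527 A_ack=526 B_seq=526 B_ack=527

Answer: 527 526 526 527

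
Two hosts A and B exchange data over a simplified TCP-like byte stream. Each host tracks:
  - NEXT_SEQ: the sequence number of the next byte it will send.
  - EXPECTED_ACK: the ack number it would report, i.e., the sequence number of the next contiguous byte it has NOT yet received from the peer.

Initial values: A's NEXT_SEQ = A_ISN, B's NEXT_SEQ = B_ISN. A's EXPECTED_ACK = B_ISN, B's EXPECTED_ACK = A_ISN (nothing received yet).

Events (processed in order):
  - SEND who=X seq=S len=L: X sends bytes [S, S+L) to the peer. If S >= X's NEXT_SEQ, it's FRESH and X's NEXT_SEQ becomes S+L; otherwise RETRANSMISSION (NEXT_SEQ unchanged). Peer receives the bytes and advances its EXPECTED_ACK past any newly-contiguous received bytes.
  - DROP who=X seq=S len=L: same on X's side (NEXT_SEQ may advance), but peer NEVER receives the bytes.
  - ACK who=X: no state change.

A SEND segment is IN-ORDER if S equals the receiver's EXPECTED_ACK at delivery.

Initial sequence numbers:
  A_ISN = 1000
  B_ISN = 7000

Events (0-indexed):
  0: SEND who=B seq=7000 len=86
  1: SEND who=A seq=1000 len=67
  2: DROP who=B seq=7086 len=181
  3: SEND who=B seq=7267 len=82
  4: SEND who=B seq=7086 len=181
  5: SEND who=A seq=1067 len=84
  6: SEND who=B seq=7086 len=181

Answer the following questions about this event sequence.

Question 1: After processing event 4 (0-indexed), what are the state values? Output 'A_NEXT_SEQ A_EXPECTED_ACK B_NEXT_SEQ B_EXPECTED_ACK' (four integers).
After event 0: A_seq=1000 A_ack=7086 B_seq=7086 B_ack=1000
After event 1: A_seq=1067 A_ack=7086 B_seq=7086 B_ack=1067
After event 2: A_seq=1067 A_ack=7086 B_seq=7267 B_ack=1067
After event 3: A_seq=1067 A_ack=7086 B_seq=7349 B_ack=1067
After event 4: A_seq=1067 A_ack=7349 B_seq=7349 B_ack=1067

1067 7349 7349 1067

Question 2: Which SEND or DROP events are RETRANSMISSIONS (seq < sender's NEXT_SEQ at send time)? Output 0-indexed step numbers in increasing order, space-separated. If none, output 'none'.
Step 0: SEND seq=7000 -> fresh
Step 1: SEND seq=1000 -> fresh
Step 2: DROP seq=7086 -> fresh
Step 3: SEND seq=7267 -> fresh
Step 4: SEND seq=7086 -> retransmit
Step 5: SEND seq=1067 -> fresh
Step 6: SEND seq=7086 -> retransmit

Answer: 4 6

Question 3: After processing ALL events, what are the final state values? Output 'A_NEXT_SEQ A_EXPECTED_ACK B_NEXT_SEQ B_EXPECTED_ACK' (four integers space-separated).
After event 0: A_seq=1000 A_ack=7086 B_seq=7086 B_ack=1000
After event 1: A_seq=1067 A_ack=7086 B_seq=7086 B_ack=1067
After event 2: A_seq=1067 A_ack=7086 B_seq=7267 B_ack=1067
After event 3: A_seq=1067 A_ack=7086 B_seq=7349 B_ack=1067
After event 4: A_seq=1067 A_ack=7349 B_seq=7349 B_ack=1067
After event 5: A_seq=1151 A_ack=7349 B_seq=7349 B_ack=1151
After event 6: A_seq=1151 A_ack=7349 B_seq=7349 B_ack=1151

Answer: 1151 7349 7349 1151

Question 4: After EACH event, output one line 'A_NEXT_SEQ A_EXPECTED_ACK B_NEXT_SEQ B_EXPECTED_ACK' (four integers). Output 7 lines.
1000 7086 7086 1000
1067 7086 7086 1067
1067 7086 7267 1067
1067 7086 7349 1067
1067 7349 7349 1067
1151 7349 7349 1151
1151 7349 7349 1151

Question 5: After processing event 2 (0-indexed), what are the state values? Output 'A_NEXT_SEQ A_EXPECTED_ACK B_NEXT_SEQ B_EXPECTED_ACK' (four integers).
After event 0: A_seq=1000 A_ack=7086 B_seq=7086 B_ack=1000
After event 1: A_seq=1067 A_ack=7086 B_seq=7086 B_ack=1067
After event 2: A_seq=1067 A_ack=7086 B_seq=7267 B_ack=1067

1067 7086 7267 1067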